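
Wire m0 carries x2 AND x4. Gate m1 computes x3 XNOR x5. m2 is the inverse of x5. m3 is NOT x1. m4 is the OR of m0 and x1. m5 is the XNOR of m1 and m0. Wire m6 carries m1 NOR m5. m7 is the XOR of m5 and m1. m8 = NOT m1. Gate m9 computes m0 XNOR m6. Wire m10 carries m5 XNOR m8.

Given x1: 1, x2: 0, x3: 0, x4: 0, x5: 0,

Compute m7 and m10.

m7 = 1, m10 = 1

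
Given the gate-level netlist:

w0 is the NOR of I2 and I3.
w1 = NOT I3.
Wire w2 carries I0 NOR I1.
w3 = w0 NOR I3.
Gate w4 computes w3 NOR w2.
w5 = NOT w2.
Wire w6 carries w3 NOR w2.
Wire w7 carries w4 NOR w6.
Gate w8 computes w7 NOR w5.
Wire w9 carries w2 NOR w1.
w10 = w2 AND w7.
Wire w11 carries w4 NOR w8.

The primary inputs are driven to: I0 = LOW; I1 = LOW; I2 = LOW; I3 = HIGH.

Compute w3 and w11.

w3 = LOW; w11 = HIGH

w0 = I2 NOR I3 = LOW NOR HIGH = LOW
w2 = I0 NOR I1 = LOW NOR LOW = HIGH
w3 = w0 NOR I3 = LOW NOR HIGH = LOW
w4 = w3 NOR w2 = LOW NOR HIGH = LOW
w5 = NOT w2 = NOT HIGH = LOW
w6 = w3 NOR w2 = LOW NOR HIGH = LOW
w7 = w4 NOR w6 = LOW NOR LOW = HIGH
w8 = w7 NOR w5 = HIGH NOR LOW = LOW
w11 = w4 NOR w8 = LOW NOR LOW = HIGH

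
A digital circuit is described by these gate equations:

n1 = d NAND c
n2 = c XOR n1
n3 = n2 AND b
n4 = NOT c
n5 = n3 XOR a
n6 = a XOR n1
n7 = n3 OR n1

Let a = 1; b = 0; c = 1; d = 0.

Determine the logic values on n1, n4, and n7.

n1 = 1  n4 = 0  n7 = 1

n1 = d NAND c = 0 NAND 1 = 1
n2 = c XOR n1 = 1 XOR 1 = 0
n3 = n2 AND b = 0 AND 0 = 0
n4 = NOT c = NOT 1 = 0
n7 = n3 OR n1 = 0 OR 1 = 1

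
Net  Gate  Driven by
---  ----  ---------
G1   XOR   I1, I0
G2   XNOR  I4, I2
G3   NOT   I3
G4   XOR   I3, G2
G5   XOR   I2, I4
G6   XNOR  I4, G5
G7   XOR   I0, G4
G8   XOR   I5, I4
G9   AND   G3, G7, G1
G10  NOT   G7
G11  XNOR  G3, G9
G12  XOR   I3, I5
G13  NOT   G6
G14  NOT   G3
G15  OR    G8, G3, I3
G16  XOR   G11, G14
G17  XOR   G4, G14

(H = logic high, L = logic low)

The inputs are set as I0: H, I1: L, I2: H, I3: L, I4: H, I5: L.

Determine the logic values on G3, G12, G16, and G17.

G3 = H, G12 = L, G16 = L, G17 = H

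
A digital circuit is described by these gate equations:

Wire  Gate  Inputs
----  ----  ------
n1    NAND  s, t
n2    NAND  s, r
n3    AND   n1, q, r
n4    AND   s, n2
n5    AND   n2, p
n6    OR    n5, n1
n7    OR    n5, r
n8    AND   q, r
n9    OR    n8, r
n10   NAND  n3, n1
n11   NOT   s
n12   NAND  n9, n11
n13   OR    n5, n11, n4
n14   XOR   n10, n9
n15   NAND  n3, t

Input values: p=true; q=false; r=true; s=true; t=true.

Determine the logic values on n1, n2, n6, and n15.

n1 = false, n2 = false, n6 = false, n15 = true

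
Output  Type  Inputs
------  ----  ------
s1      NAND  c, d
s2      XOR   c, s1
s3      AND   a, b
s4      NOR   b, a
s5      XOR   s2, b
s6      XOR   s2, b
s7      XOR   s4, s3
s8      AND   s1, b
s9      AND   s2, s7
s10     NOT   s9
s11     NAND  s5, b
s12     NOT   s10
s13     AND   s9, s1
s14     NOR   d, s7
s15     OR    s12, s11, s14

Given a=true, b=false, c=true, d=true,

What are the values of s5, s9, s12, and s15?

s5 = true, s9 = false, s12 = false, s15 = true

s1 = c NAND d = true NAND true = false
s2 = c XOR s1 = true XOR false = true
s3 = a AND b = true AND false = false
s4 = b NOR a = false NOR true = false
s5 = s2 XOR b = true XOR false = true
s7 = s4 XOR s3 = false XOR false = false
s9 = s2 AND s7 = true AND false = false
s10 = NOT s9 = NOT false = true
s11 = s5 NAND b = true NAND false = true
s12 = NOT s10 = NOT true = false
s14 = d NOR s7 = true NOR false = false
s15 = s12 OR s11 OR s14 = false OR true OR false = true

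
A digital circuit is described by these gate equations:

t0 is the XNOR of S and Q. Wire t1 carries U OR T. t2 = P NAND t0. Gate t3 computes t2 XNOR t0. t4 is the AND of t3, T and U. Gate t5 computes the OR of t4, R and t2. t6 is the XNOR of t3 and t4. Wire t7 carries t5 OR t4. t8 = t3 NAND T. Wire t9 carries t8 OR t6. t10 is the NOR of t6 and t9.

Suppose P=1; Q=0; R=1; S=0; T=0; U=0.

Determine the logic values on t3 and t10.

t0 = S XNOR Q = 0 XNOR 0 = 1
t2 = P NAND t0 = 1 NAND 1 = 0
t3 = t2 XNOR t0 = 0 XNOR 1 = 0
t4 = t3 AND T AND U = 0 AND 0 AND 0 = 0
t6 = t3 XNOR t4 = 0 XNOR 0 = 1
t8 = t3 NAND T = 0 NAND 0 = 1
t9 = t8 OR t6 = 1 OR 1 = 1
t10 = t6 NOR t9 = 1 NOR 1 = 0

t3 = 0  t10 = 0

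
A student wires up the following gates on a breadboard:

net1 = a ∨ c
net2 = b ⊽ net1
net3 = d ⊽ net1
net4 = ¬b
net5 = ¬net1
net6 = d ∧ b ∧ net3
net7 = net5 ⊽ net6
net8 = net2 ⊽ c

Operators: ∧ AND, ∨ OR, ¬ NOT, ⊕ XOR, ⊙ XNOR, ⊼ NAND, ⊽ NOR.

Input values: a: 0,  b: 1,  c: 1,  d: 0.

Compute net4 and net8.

net4 = 0; net8 = 0

net1 = a OR c = 0 OR 1 = 1
net2 = b NOR net1 = 1 NOR 1 = 0
net4 = NOT b = NOT 1 = 0
net8 = net2 NOR c = 0 NOR 1 = 0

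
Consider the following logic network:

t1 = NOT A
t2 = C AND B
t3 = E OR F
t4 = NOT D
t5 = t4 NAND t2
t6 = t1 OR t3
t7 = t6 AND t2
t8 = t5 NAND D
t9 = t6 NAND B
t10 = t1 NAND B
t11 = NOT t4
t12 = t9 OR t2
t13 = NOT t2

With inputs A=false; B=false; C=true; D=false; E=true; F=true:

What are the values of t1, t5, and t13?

t1 = NOT A = NOT false = true
t2 = C AND B = true AND false = false
t4 = NOT D = NOT false = true
t5 = t4 NAND t2 = true NAND false = true
t13 = NOT t2 = NOT false = true

t1 = true, t5 = true, t13 = true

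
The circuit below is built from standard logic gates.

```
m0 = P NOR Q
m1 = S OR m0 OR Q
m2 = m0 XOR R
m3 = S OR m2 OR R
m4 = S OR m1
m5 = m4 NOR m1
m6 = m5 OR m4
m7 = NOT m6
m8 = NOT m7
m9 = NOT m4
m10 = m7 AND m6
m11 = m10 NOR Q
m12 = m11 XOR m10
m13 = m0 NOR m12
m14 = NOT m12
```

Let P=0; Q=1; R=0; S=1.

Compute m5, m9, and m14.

m5 = 0, m9 = 0, m14 = 1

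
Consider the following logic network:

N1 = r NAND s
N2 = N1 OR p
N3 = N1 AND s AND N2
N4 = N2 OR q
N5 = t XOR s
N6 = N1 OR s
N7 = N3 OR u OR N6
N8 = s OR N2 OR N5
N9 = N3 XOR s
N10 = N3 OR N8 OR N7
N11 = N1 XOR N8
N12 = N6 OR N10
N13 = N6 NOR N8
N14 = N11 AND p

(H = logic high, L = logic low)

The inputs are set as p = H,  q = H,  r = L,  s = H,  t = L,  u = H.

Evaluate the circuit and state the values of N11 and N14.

N11 = L, N14 = L

N1 = r NAND s = L NAND H = H
N2 = N1 OR p = H OR H = H
N5 = t XOR s = L XOR H = H
N8 = s OR N2 OR N5 = H OR H OR H = H
N11 = N1 XOR N8 = H XOR H = L
N14 = N11 AND p = L AND H = L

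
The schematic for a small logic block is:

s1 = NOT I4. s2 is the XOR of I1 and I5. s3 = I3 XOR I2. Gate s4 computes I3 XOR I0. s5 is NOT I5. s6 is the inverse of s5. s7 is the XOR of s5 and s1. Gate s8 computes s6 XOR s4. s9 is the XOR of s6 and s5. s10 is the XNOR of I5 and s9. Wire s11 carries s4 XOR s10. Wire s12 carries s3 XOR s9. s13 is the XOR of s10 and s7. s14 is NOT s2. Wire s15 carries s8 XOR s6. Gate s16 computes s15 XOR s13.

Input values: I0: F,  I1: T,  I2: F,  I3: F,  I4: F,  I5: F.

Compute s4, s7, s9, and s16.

s1 = NOT I4 = NOT F = T
s4 = I3 XOR I0 = F XOR F = F
s5 = NOT I5 = NOT F = T
s6 = NOT s5 = NOT T = F
s7 = s5 XOR s1 = T XOR T = F
s8 = s6 XOR s4 = F XOR F = F
s9 = s6 XOR s5 = F XOR T = T
s10 = I5 XNOR s9 = F XNOR T = F
s13 = s10 XOR s7 = F XOR F = F
s15 = s8 XOR s6 = F XOR F = F
s16 = s15 XOR s13 = F XOR F = F

s4 = F, s7 = F, s9 = T, s16 = F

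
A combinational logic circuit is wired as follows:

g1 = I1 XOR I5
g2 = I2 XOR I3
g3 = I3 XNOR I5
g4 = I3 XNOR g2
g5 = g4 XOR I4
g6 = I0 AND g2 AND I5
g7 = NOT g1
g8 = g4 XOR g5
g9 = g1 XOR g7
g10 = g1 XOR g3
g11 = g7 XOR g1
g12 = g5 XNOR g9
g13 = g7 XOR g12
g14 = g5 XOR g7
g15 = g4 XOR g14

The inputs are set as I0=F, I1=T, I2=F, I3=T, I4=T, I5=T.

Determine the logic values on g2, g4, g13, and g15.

g1 = I1 XOR I5 = T XOR T = F
g2 = I2 XOR I3 = F XOR T = T
g4 = I3 XNOR g2 = T XNOR T = T
g5 = g4 XOR I4 = T XOR T = F
g7 = NOT g1 = NOT F = T
g9 = g1 XOR g7 = F XOR T = T
g12 = g5 XNOR g9 = F XNOR T = F
g13 = g7 XOR g12 = T XOR F = T
g14 = g5 XOR g7 = F XOR T = T
g15 = g4 XOR g14 = T XOR T = F

g2 = T, g4 = T, g13 = T, g15 = F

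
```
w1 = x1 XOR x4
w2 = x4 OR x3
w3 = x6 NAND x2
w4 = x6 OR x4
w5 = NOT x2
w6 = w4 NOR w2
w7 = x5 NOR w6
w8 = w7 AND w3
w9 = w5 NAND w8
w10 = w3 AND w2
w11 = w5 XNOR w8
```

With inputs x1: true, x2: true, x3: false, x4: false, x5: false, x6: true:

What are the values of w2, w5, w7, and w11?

w2 = x4 OR x3 = false OR false = false
w3 = x6 NAND x2 = true NAND true = false
w4 = x6 OR x4 = true OR false = true
w5 = NOT x2 = NOT true = false
w6 = w4 NOR w2 = true NOR false = false
w7 = x5 NOR w6 = false NOR false = true
w8 = w7 AND w3 = true AND false = false
w11 = w5 XNOR w8 = false XNOR false = true

w2 = false, w5 = false, w7 = true, w11 = true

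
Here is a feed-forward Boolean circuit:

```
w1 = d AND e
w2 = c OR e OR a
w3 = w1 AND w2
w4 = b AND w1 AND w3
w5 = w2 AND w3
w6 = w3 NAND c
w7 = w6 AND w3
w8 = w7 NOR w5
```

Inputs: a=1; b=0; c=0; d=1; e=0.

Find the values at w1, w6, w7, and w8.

w1 = 0, w6 = 1, w7 = 0, w8 = 1

w1 = d AND e = 1 AND 0 = 0
w2 = c OR e OR a = 0 OR 0 OR 1 = 1
w3 = w1 AND w2 = 0 AND 1 = 0
w5 = w2 AND w3 = 1 AND 0 = 0
w6 = w3 NAND c = 0 NAND 0 = 1
w7 = w6 AND w3 = 1 AND 0 = 0
w8 = w7 NOR w5 = 0 NOR 0 = 1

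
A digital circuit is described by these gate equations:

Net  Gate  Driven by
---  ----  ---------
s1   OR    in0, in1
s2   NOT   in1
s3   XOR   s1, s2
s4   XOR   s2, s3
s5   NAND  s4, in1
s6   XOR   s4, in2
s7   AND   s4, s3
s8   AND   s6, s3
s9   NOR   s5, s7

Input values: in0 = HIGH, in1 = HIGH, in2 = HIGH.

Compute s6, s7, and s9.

s6 = LOW, s7 = HIGH, s9 = LOW

s1 = in0 OR in1 = HIGH OR HIGH = HIGH
s2 = NOT in1 = NOT HIGH = LOW
s3 = s1 XOR s2 = HIGH XOR LOW = HIGH
s4 = s2 XOR s3 = LOW XOR HIGH = HIGH
s5 = s4 NAND in1 = HIGH NAND HIGH = LOW
s6 = s4 XOR in2 = HIGH XOR HIGH = LOW
s7 = s4 AND s3 = HIGH AND HIGH = HIGH
s9 = s5 NOR s7 = LOW NOR HIGH = LOW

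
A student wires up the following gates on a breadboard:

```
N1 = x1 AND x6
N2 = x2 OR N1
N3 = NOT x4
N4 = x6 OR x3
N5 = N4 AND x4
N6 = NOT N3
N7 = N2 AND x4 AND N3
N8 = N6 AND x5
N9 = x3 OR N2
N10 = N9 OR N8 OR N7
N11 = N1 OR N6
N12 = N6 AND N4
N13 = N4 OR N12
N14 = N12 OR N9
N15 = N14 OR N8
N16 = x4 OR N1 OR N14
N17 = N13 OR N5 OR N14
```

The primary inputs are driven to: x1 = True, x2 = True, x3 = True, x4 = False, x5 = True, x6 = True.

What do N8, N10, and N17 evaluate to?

N1 = x1 AND x6 = True AND True = True
N2 = x2 OR N1 = True OR True = True
N3 = NOT x4 = NOT False = True
N4 = x6 OR x3 = True OR True = True
N5 = N4 AND x4 = True AND False = False
N6 = NOT N3 = NOT True = False
N7 = N2 AND x4 AND N3 = True AND False AND True = False
N8 = N6 AND x5 = False AND True = False
N9 = x3 OR N2 = True OR True = True
N10 = N9 OR N8 OR N7 = True OR False OR False = True
N12 = N6 AND N4 = False AND True = False
N13 = N4 OR N12 = True OR False = True
N14 = N12 OR N9 = False OR True = True
N17 = N13 OR N5 OR N14 = True OR False OR True = True

N8 = False, N10 = True, N17 = True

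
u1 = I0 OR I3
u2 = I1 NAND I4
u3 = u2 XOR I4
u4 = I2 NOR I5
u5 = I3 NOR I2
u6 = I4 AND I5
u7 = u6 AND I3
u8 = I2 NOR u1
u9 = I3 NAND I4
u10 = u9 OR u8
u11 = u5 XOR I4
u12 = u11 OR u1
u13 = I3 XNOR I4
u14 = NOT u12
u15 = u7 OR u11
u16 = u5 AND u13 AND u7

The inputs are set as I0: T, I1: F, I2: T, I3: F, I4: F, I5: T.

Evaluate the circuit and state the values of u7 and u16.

u7 = F  u16 = F

u5 = I3 NOR I2 = F NOR T = F
u6 = I4 AND I5 = F AND T = F
u7 = u6 AND I3 = F AND F = F
u13 = I3 XNOR I4 = F XNOR F = T
u16 = u5 AND u13 AND u7 = F AND T AND F = F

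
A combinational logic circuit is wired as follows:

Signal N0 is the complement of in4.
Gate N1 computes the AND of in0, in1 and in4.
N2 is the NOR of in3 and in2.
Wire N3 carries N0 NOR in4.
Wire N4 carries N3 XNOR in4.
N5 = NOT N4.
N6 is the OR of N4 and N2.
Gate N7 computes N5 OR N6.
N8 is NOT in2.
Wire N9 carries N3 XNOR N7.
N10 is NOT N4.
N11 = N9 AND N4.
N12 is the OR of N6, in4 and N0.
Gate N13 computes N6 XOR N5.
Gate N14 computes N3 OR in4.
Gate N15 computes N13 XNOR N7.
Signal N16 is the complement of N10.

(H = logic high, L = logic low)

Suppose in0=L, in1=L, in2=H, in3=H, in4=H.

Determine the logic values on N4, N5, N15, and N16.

N4 = L; N5 = H; N15 = H; N16 = L

N0 = NOT in4 = NOT H = L
N2 = in3 NOR in2 = H NOR H = L
N3 = N0 NOR in4 = L NOR H = L
N4 = N3 XNOR in4 = L XNOR H = L
N5 = NOT N4 = NOT L = H
N6 = N4 OR N2 = L OR L = L
N7 = N5 OR N6 = H OR L = H
N10 = NOT N4 = NOT L = H
N13 = N6 XOR N5 = L XOR H = H
N15 = N13 XNOR N7 = H XNOR H = H
N16 = NOT N10 = NOT H = L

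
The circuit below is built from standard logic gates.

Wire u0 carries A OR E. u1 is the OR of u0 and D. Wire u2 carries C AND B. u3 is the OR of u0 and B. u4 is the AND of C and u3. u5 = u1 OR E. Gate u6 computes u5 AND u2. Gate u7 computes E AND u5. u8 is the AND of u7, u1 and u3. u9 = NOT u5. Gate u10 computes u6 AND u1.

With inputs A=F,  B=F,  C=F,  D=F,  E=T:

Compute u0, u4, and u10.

u0 = T; u4 = F; u10 = F

u0 = A OR E = F OR T = T
u1 = u0 OR D = T OR F = T
u2 = C AND B = F AND F = F
u3 = u0 OR B = T OR F = T
u4 = C AND u3 = F AND T = F
u5 = u1 OR E = T OR T = T
u6 = u5 AND u2 = T AND F = F
u10 = u6 AND u1 = F AND T = F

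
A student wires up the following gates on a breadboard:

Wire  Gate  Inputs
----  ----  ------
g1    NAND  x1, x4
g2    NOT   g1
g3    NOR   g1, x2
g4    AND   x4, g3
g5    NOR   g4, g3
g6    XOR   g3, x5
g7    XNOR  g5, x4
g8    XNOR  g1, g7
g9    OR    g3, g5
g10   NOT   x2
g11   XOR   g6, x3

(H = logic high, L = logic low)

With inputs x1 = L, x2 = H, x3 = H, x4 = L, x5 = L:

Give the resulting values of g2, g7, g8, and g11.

g2 = L; g7 = L; g8 = L; g11 = H

g1 = x1 NAND x4 = L NAND L = H
g2 = NOT g1 = NOT H = L
g3 = g1 NOR x2 = H NOR H = L
g4 = x4 AND g3 = L AND L = L
g5 = g4 NOR g3 = L NOR L = H
g6 = g3 XOR x5 = L XOR L = L
g7 = g5 XNOR x4 = H XNOR L = L
g8 = g1 XNOR g7 = H XNOR L = L
g11 = g6 XOR x3 = L XOR H = H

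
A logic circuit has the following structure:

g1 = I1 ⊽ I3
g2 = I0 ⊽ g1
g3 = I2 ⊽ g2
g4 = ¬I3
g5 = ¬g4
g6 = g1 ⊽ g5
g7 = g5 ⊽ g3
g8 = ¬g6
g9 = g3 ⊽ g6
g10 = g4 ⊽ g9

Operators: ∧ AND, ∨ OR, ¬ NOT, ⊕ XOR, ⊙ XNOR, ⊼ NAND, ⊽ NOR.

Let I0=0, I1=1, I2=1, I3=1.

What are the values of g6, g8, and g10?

g1 = I1 NOR I3 = 1 NOR 1 = 0
g2 = I0 NOR g1 = 0 NOR 0 = 1
g3 = I2 NOR g2 = 1 NOR 1 = 0
g4 = NOT I3 = NOT 1 = 0
g5 = NOT g4 = NOT 0 = 1
g6 = g1 NOR g5 = 0 NOR 1 = 0
g8 = NOT g6 = NOT 0 = 1
g9 = g3 NOR g6 = 0 NOR 0 = 1
g10 = g4 NOR g9 = 0 NOR 1 = 0

g6 = 0; g8 = 1; g10 = 0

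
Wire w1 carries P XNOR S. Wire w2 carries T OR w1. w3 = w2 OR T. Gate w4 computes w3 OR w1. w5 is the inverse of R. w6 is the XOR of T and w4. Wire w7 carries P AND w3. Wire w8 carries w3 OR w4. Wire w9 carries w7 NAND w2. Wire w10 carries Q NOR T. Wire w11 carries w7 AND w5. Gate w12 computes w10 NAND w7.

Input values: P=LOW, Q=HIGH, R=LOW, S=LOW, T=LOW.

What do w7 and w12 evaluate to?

w7 = LOW  w12 = HIGH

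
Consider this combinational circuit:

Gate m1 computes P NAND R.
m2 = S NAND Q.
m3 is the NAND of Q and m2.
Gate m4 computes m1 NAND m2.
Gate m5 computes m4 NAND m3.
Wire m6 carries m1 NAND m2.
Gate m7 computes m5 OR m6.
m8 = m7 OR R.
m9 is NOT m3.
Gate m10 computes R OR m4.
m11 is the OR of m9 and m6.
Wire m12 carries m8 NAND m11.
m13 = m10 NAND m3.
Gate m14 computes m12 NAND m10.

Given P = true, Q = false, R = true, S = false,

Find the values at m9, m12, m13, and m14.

m9 = false; m12 = false; m13 = false; m14 = true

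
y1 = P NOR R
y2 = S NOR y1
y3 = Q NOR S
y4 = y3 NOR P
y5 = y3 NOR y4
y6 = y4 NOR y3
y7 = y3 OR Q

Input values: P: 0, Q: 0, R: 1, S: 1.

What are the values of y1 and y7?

y1 = P NOR R = 0 NOR 1 = 0
y3 = Q NOR S = 0 NOR 1 = 0
y7 = y3 OR Q = 0 OR 0 = 0

y1 = 0, y7 = 0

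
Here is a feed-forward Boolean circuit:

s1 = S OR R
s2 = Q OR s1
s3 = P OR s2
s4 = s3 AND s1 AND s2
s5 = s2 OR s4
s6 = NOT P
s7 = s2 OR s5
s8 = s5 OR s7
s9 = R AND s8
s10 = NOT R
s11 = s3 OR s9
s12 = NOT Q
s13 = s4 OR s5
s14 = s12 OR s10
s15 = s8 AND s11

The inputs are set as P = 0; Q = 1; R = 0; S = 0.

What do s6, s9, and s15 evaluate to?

s6 = 1  s9 = 0  s15 = 1

s1 = S OR R = 0 OR 0 = 0
s2 = Q OR s1 = 1 OR 0 = 1
s3 = P OR s2 = 0 OR 1 = 1
s4 = s3 AND s1 AND s2 = 1 AND 0 AND 1 = 0
s5 = s2 OR s4 = 1 OR 0 = 1
s6 = NOT P = NOT 0 = 1
s7 = s2 OR s5 = 1 OR 1 = 1
s8 = s5 OR s7 = 1 OR 1 = 1
s9 = R AND s8 = 0 AND 1 = 0
s11 = s3 OR s9 = 1 OR 0 = 1
s15 = s8 AND s11 = 1 AND 1 = 1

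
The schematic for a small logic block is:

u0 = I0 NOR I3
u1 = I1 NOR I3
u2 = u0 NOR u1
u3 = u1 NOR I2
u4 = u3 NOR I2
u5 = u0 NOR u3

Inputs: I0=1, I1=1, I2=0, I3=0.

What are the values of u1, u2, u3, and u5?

u0 = I0 NOR I3 = 1 NOR 0 = 0
u1 = I1 NOR I3 = 1 NOR 0 = 0
u2 = u0 NOR u1 = 0 NOR 0 = 1
u3 = u1 NOR I2 = 0 NOR 0 = 1
u5 = u0 NOR u3 = 0 NOR 1 = 0

u1 = 0, u2 = 1, u3 = 1, u5 = 0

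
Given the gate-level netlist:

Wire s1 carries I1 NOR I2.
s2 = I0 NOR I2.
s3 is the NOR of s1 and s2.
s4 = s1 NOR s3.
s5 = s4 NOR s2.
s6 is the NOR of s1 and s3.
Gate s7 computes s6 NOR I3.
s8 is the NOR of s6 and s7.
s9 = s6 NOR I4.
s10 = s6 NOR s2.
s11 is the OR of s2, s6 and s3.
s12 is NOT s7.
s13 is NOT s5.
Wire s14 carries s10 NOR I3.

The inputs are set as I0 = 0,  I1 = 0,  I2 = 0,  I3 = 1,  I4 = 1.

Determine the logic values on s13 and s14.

s13 = 1; s14 = 0

s1 = I1 NOR I2 = 0 NOR 0 = 1
s2 = I0 NOR I2 = 0 NOR 0 = 1
s3 = s1 NOR s2 = 1 NOR 1 = 0
s4 = s1 NOR s3 = 1 NOR 0 = 0
s5 = s4 NOR s2 = 0 NOR 1 = 0
s6 = s1 NOR s3 = 1 NOR 0 = 0
s10 = s6 NOR s2 = 0 NOR 1 = 0
s13 = NOT s5 = NOT 0 = 1
s14 = s10 NOR I3 = 0 NOR 1 = 0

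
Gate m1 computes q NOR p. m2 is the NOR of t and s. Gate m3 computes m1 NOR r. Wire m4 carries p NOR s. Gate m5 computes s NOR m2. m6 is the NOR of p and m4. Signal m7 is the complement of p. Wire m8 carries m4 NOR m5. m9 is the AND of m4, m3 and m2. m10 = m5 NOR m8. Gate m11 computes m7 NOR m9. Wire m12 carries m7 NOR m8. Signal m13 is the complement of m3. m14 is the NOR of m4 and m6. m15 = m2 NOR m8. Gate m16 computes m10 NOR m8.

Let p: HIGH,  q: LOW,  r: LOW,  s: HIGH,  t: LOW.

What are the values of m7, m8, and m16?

m7 = LOW; m8 = HIGH; m16 = LOW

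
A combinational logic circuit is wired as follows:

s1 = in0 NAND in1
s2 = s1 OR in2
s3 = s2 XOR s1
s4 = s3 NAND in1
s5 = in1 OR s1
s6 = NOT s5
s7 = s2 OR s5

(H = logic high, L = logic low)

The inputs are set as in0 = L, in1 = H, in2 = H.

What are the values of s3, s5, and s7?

s1 = in0 NAND in1 = L NAND H = H
s2 = s1 OR in2 = H OR H = H
s3 = s2 XOR s1 = H XOR H = L
s5 = in1 OR s1 = H OR H = H
s7 = s2 OR s5 = H OR H = H

s3 = L, s5 = H, s7 = H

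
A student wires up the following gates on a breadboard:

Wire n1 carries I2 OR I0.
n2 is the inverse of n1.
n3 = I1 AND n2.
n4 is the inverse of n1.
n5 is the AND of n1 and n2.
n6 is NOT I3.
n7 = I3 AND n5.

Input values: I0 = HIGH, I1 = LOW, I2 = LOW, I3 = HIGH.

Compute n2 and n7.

n2 = LOW  n7 = LOW

n1 = I2 OR I0 = LOW OR HIGH = HIGH
n2 = NOT n1 = NOT HIGH = LOW
n5 = n1 AND n2 = HIGH AND LOW = LOW
n7 = I3 AND n5 = HIGH AND LOW = LOW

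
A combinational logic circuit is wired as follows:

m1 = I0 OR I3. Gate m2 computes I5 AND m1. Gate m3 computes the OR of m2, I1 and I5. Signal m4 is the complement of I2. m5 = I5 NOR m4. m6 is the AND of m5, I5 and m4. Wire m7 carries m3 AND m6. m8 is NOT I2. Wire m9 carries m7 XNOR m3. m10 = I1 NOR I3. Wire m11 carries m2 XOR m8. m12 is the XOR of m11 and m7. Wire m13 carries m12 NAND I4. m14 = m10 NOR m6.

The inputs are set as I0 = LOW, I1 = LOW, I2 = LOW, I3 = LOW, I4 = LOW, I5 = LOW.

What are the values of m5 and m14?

m4 = NOT I2 = NOT LOW = HIGH
m5 = I5 NOR m4 = LOW NOR HIGH = LOW
m6 = m5 AND I5 AND m4 = LOW AND LOW AND HIGH = LOW
m10 = I1 NOR I3 = LOW NOR LOW = HIGH
m14 = m10 NOR m6 = HIGH NOR LOW = LOW

m5 = LOW, m14 = LOW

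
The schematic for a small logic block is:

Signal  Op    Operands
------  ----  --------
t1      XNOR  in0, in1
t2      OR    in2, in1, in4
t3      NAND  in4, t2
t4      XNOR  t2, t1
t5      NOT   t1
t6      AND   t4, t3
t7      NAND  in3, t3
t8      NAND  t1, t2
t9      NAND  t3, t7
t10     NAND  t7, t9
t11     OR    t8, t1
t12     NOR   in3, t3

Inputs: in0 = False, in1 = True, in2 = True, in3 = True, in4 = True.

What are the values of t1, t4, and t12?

t1 = False  t4 = False  t12 = False

t1 = in0 XNOR in1 = False XNOR True = False
t2 = in2 OR in1 OR in4 = True OR True OR True = True
t3 = in4 NAND t2 = True NAND True = False
t4 = t2 XNOR t1 = True XNOR False = False
t12 = in3 NOR t3 = True NOR False = False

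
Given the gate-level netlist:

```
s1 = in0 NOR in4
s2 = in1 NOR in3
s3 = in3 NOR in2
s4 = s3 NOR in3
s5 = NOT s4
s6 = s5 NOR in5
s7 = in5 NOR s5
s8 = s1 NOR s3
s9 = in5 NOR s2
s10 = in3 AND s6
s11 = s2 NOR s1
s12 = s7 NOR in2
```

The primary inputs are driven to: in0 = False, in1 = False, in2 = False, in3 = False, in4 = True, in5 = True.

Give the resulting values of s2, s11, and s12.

s1 = in0 NOR in4 = False NOR True = False
s2 = in1 NOR in3 = False NOR False = True
s3 = in3 NOR in2 = False NOR False = True
s4 = s3 NOR in3 = True NOR False = False
s5 = NOT s4 = NOT False = True
s7 = in5 NOR s5 = True NOR True = False
s11 = s2 NOR s1 = True NOR False = False
s12 = s7 NOR in2 = False NOR False = True

s2 = True; s11 = False; s12 = True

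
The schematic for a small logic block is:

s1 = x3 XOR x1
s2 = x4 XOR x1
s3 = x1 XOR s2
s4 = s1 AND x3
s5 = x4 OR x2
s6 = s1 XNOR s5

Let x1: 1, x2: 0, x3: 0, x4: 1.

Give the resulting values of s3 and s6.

s3 = 1, s6 = 1

s1 = x3 XOR x1 = 0 XOR 1 = 1
s2 = x4 XOR x1 = 1 XOR 1 = 0
s3 = x1 XOR s2 = 1 XOR 0 = 1
s5 = x4 OR x2 = 1 OR 0 = 1
s6 = s1 XNOR s5 = 1 XNOR 1 = 1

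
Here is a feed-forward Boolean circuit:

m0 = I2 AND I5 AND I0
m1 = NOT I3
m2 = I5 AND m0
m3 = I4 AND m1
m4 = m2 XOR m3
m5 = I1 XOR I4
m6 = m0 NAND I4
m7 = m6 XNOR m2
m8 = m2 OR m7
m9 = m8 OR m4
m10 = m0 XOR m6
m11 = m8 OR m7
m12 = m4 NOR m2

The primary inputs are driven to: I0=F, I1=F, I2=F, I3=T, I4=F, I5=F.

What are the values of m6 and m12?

m6 = T, m12 = T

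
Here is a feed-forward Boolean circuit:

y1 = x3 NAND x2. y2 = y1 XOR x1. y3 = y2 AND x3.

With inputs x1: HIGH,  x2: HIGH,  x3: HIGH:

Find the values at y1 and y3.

y1 = LOW, y3 = HIGH

y1 = x3 NAND x2 = HIGH NAND HIGH = LOW
y2 = y1 XOR x1 = LOW XOR HIGH = HIGH
y3 = y2 AND x3 = HIGH AND HIGH = HIGH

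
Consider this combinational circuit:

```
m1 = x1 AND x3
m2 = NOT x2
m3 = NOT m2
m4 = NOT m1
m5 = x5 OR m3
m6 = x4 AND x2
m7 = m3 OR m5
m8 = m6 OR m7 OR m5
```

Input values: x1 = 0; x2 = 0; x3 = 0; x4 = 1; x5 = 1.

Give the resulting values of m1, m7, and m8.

m1 = 0, m7 = 1, m8 = 1

m1 = x1 AND x3 = 0 AND 0 = 0
m2 = NOT x2 = NOT 0 = 1
m3 = NOT m2 = NOT 1 = 0
m5 = x5 OR m3 = 1 OR 0 = 1
m6 = x4 AND x2 = 1 AND 0 = 0
m7 = m3 OR m5 = 0 OR 1 = 1
m8 = m6 OR m7 OR m5 = 0 OR 1 OR 1 = 1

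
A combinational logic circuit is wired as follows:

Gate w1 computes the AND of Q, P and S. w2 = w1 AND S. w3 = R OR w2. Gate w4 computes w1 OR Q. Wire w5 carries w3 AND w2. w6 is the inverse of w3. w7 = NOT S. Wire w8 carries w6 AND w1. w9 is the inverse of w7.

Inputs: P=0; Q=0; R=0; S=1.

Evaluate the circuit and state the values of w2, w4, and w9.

w2 = 0  w4 = 0  w9 = 1

w1 = Q AND P AND S = 0 AND 0 AND 1 = 0
w2 = w1 AND S = 0 AND 1 = 0
w4 = w1 OR Q = 0 OR 0 = 0
w7 = NOT S = NOT 1 = 0
w9 = NOT w7 = NOT 0 = 1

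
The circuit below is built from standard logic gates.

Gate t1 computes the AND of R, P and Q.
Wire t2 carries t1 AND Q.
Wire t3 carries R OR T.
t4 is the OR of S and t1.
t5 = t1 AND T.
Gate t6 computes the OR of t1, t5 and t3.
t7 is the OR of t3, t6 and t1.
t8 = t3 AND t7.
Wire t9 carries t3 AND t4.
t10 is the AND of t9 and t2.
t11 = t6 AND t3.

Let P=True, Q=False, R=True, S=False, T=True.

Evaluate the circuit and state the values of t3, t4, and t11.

t3 = True; t4 = False; t11 = True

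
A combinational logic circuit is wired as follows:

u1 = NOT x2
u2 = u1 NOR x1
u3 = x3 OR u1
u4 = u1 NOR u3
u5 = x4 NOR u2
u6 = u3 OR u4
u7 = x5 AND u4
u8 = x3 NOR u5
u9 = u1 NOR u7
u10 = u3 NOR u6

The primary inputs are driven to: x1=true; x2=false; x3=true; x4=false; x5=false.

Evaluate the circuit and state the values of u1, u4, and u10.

u1 = true; u4 = false; u10 = false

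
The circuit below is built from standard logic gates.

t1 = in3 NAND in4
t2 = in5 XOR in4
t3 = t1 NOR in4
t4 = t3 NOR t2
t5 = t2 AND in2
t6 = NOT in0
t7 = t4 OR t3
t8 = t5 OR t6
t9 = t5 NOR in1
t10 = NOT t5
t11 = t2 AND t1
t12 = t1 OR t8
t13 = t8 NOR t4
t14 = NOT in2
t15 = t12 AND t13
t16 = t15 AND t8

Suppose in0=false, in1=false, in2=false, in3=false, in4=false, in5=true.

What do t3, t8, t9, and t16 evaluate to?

t3 = false  t8 = true  t9 = true  t16 = false

t1 = in3 NAND in4 = false NAND false = true
t2 = in5 XOR in4 = true XOR false = true
t3 = t1 NOR in4 = true NOR false = false
t4 = t3 NOR t2 = false NOR true = false
t5 = t2 AND in2 = true AND false = false
t6 = NOT in0 = NOT false = true
t8 = t5 OR t6 = false OR true = true
t9 = t5 NOR in1 = false NOR false = true
t12 = t1 OR t8 = true OR true = true
t13 = t8 NOR t4 = true NOR false = false
t15 = t12 AND t13 = true AND false = false
t16 = t15 AND t8 = false AND true = false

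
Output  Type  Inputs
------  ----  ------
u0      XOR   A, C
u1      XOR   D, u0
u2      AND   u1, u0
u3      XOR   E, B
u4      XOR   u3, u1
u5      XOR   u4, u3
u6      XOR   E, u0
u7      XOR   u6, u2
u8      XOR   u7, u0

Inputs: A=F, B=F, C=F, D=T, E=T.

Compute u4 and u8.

u4 = F, u8 = T

u0 = A XOR C = F XOR F = F
u1 = D XOR u0 = T XOR F = T
u2 = u1 AND u0 = T AND F = F
u3 = E XOR B = T XOR F = T
u4 = u3 XOR u1 = T XOR T = F
u6 = E XOR u0 = T XOR F = T
u7 = u6 XOR u2 = T XOR F = T
u8 = u7 XOR u0 = T XOR F = T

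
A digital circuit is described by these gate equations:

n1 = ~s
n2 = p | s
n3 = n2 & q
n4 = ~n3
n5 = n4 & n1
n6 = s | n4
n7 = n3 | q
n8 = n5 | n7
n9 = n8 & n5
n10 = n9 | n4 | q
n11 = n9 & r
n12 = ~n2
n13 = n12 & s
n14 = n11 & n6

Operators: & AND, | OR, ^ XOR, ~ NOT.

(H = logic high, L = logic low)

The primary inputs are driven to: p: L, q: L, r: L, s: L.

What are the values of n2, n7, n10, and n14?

n1 = NOT s = NOT L = H
n2 = p OR s = L OR L = L
n3 = n2 AND q = L AND L = L
n4 = NOT n3 = NOT L = H
n5 = n4 AND n1 = H AND H = H
n6 = s OR n4 = L OR H = H
n7 = n3 OR q = L OR L = L
n8 = n5 OR n7 = H OR L = H
n9 = n8 AND n5 = H AND H = H
n10 = n9 OR n4 OR q = H OR H OR L = H
n11 = n9 AND r = H AND L = L
n14 = n11 AND n6 = L AND H = L

n2 = L; n7 = L; n10 = H; n14 = L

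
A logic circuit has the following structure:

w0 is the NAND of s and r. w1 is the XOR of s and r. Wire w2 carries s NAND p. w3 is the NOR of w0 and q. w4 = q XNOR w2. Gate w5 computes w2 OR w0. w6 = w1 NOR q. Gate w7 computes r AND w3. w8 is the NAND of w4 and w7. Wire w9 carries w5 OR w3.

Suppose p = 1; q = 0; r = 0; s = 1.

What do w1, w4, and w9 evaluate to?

w0 = s NAND r = 1 NAND 0 = 1
w1 = s XOR r = 1 XOR 0 = 1
w2 = s NAND p = 1 NAND 1 = 0
w3 = w0 NOR q = 1 NOR 0 = 0
w4 = q XNOR w2 = 0 XNOR 0 = 1
w5 = w2 OR w0 = 0 OR 1 = 1
w9 = w5 OR w3 = 1 OR 0 = 1

w1 = 1, w4 = 1, w9 = 1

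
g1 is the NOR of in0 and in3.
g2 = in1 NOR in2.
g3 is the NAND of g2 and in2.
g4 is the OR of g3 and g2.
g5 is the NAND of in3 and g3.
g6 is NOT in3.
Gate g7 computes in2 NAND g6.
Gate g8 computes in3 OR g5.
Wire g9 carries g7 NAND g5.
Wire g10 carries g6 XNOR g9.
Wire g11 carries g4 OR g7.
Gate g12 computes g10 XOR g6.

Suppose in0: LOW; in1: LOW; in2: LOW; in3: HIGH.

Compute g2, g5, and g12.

g2 = HIGH, g5 = LOW, g12 = LOW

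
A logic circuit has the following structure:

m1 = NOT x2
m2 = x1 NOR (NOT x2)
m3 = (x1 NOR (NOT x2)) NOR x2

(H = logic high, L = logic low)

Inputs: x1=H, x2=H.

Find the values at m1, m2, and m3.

m1 = NOT H = L
m2 = H NOR (NOT H) = L
m3 = (H NOR (NOT H)) NOR H = L

m1 = L; m2 = L; m3 = L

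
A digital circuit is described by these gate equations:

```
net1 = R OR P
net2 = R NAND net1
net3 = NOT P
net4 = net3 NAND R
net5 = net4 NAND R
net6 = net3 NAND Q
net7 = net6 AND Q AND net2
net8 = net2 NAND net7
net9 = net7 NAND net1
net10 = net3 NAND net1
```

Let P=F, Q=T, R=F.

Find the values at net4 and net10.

net4 = T  net10 = T

net1 = R OR P = F OR F = F
net3 = NOT P = NOT F = T
net4 = net3 NAND R = T NAND F = T
net10 = net3 NAND net1 = T NAND F = T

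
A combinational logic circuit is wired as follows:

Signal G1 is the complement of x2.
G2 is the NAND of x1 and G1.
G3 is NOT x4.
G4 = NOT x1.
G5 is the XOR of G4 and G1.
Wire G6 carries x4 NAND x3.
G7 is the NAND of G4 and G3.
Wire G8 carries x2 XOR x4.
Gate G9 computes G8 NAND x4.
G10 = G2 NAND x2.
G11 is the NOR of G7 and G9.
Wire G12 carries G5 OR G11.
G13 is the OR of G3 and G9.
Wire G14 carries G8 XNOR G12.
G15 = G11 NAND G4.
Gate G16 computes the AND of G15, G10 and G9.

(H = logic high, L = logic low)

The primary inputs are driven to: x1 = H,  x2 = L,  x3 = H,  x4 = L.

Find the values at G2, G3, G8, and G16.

G1 = NOT x2 = NOT L = H
G2 = x1 NAND G1 = H NAND H = L
G3 = NOT x4 = NOT L = H
G4 = NOT x1 = NOT H = L
G7 = G4 NAND G3 = L NAND H = H
G8 = x2 XOR x4 = L XOR L = L
G9 = G8 NAND x4 = L NAND L = H
G10 = G2 NAND x2 = L NAND L = H
G11 = G7 NOR G9 = H NOR H = L
G15 = G11 NAND G4 = L NAND L = H
G16 = G15 AND G10 AND G9 = H AND H AND H = H

G2 = L; G3 = H; G8 = L; G16 = H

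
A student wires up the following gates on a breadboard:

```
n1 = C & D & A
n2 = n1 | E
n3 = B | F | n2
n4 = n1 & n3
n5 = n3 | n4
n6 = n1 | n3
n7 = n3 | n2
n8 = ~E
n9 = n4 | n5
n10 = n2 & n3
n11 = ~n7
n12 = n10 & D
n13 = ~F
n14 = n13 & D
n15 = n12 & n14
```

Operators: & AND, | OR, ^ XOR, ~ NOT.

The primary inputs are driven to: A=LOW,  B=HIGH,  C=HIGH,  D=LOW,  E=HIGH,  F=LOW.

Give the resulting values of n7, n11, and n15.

n1 = C AND D AND A = HIGH AND LOW AND LOW = LOW
n2 = n1 OR E = LOW OR HIGH = HIGH
n3 = B OR F OR n2 = HIGH OR LOW OR HIGH = HIGH
n7 = n3 OR n2 = HIGH OR HIGH = HIGH
n10 = n2 AND n3 = HIGH AND HIGH = HIGH
n11 = NOT n7 = NOT HIGH = LOW
n12 = n10 AND D = HIGH AND LOW = LOW
n13 = NOT F = NOT LOW = HIGH
n14 = n13 AND D = HIGH AND LOW = LOW
n15 = n12 AND n14 = LOW AND LOW = LOW

n7 = HIGH  n11 = LOW  n15 = LOW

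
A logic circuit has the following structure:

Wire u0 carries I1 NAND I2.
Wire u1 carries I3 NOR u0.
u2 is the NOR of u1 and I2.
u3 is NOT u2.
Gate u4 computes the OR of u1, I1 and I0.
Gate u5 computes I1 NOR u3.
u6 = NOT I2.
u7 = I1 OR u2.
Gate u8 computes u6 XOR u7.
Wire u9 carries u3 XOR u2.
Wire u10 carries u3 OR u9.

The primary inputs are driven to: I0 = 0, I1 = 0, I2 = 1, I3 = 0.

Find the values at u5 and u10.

u5 = 0; u10 = 1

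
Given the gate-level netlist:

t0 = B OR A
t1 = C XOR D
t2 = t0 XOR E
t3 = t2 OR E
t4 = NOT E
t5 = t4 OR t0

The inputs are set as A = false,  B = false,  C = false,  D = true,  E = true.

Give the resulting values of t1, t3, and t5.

t1 = true, t3 = true, t5 = false

t0 = B OR A = false OR false = false
t1 = C XOR D = false XOR true = true
t2 = t0 XOR E = false XOR true = true
t3 = t2 OR E = true OR true = true
t4 = NOT E = NOT true = false
t5 = t4 OR t0 = false OR false = false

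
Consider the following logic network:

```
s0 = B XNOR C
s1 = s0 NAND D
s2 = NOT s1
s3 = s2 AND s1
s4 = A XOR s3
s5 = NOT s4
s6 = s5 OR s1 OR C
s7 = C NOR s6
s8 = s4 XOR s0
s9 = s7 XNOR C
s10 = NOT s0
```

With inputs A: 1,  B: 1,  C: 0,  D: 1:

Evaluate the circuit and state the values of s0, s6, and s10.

s0 = 0, s6 = 1, s10 = 1

s0 = B XNOR C = 1 XNOR 0 = 0
s1 = s0 NAND D = 0 NAND 1 = 1
s2 = NOT s1 = NOT 1 = 0
s3 = s2 AND s1 = 0 AND 1 = 0
s4 = A XOR s3 = 1 XOR 0 = 1
s5 = NOT s4 = NOT 1 = 0
s6 = s5 OR s1 OR C = 0 OR 1 OR 0 = 1
s10 = NOT s0 = NOT 0 = 1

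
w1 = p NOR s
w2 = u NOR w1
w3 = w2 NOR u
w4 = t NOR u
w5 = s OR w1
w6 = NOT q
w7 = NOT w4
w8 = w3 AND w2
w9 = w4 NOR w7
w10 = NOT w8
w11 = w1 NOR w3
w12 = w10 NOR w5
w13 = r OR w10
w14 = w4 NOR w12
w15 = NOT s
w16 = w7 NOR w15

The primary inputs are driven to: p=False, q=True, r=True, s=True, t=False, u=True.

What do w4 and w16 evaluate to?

w4 = t NOR u = False NOR True = False
w7 = NOT w4 = NOT False = True
w15 = NOT s = NOT True = False
w16 = w7 NOR w15 = True NOR False = False

w4 = False, w16 = False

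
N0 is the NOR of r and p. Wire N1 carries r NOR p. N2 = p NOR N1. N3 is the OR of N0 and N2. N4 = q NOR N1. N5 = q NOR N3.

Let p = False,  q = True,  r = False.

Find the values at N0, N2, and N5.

N0 = True, N2 = False, N5 = False

N0 = r NOR p = False NOR False = True
N1 = r NOR p = False NOR False = True
N2 = p NOR N1 = False NOR True = False
N3 = N0 OR N2 = True OR False = True
N5 = q NOR N3 = True NOR True = False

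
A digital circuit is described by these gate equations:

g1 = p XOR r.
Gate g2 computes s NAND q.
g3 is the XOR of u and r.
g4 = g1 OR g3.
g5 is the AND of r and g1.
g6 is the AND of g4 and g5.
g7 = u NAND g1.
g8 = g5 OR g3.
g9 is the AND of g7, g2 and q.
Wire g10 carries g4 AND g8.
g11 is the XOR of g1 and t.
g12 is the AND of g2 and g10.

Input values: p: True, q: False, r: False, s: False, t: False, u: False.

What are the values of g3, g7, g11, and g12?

g3 = False  g7 = True  g11 = True  g12 = False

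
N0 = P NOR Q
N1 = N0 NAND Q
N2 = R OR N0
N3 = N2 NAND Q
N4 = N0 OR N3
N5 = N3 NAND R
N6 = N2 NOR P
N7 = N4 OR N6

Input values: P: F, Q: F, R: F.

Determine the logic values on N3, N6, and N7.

N0 = P NOR Q = F NOR F = T
N2 = R OR N0 = F OR T = T
N3 = N2 NAND Q = T NAND F = T
N4 = N0 OR N3 = T OR T = T
N6 = N2 NOR P = T NOR F = F
N7 = N4 OR N6 = T OR F = T

N3 = T, N6 = F, N7 = T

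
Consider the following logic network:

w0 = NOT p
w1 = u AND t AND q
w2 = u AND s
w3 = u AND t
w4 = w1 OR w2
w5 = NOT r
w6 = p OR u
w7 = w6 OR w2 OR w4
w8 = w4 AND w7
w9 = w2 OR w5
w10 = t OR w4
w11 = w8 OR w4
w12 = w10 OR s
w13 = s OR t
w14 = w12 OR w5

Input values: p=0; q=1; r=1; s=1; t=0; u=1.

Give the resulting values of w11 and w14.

w11 = 1, w14 = 1

w1 = u AND t AND q = 1 AND 0 AND 1 = 0
w2 = u AND s = 1 AND 1 = 1
w4 = w1 OR w2 = 0 OR 1 = 1
w5 = NOT r = NOT 1 = 0
w6 = p OR u = 0 OR 1 = 1
w7 = w6 OR w2 OR w4 = 1 OR 1 OR 1 = 1
w8 = w4 AND w7 = 1 AND 1 = 1
w10 = t OR w4 = 0 OR 1 = 1
w11 = w8 OR w4 = 1 OR 1 = 1
w12 = w10 OR s = 1 OR 1 = 1
w14 = w12 OR w5 = 1 OR 0 = 1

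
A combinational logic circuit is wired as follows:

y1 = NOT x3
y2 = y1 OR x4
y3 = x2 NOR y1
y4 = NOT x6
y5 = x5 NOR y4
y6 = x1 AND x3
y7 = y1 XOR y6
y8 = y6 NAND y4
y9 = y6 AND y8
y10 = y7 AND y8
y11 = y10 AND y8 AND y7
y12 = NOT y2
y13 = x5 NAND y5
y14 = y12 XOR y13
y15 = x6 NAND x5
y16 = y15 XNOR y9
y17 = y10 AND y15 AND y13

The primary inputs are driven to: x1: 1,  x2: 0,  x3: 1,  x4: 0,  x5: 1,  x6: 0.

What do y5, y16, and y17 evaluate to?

y1 = NOT x3 = NOT 1 = 0
y4 = NOT x6 = NOT 0 = 1
y5 = x5 NOR y4 = 1 NOR 1 = 0
y6 = x1 AND x3 = 1 AND 1 = 1
y7 = y1 XOR y6 = 0 XOR 1 = 1
y8 = y6 NAND y4 = 1 NAND 1 = 0
y9 = y6 AND y8 = 1 AND 0 = 0
y10 = y7 AND y8 = 1 AND 0 = 0
y13 = x5 NAND y5 = 1 NAND 0 = 1
y15 = x6 NAND x5 = 0 NAND 1 = 1
y16 = y15 XNOR y9 = 1 XNOR 0 = 0
y17 = y10 AND y15 AND y13 = 0 AND 1 AND 1 = 0

y5 = 0, y16 = 0, y17 = 0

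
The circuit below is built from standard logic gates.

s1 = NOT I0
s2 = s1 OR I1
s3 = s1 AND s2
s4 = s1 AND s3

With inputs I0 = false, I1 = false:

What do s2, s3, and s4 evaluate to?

s2 = true; s3 = true; s4 = true

s1 = NOT I0 = NOT false = true
s2 = s1 OR I1 = true OR false = true
s3 = s1 AND s2 = true AND true = true
s4 = s1 AND s3 = true AND true = true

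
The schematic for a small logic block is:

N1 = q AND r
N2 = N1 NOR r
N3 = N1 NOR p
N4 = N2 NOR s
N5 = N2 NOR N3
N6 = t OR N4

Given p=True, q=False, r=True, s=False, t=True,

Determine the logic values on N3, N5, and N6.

N3 = False  N5 = True  N6 = True

N1 = q AND r = False AND True = False
N2 = N1 NOR r = False NOR True = False
N3 = N1 NOR p = False NOR True = False
N4 = N2 NOR s = False NOR False = True
N5 = N2 NOR N3 = False NOR False = True
N6 = t OR N4 = True OR True = True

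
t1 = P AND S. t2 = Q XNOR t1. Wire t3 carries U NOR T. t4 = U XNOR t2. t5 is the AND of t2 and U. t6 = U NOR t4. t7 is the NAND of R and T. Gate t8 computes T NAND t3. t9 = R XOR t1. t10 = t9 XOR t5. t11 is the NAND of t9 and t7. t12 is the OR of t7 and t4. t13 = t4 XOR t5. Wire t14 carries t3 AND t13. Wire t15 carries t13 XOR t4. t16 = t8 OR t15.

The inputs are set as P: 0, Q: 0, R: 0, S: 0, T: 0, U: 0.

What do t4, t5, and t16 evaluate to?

t4 = 0, t5 = 0, t16 = 1

t1 = P AND S = 0 AND 0 = 0
t2 = Q XNOR t1 = 0 XNOR 0 = 1
t3 = U NOR T = 0 NOR 0 = 1
t4 = U XNOR t2 = 0 XNOR 1 = 0
t5 = t2 AND U = 1 AND 0 = 0
t8 = T NAND t3 = 0 NAND 1 = 1
t13 = t4 XOR t5 = 0 XOR 0 = 0
t15 = t13 XOR t4 = 0 XOR 0 = 0
t16 = t8 OR t15 = 1 OR 0 = 1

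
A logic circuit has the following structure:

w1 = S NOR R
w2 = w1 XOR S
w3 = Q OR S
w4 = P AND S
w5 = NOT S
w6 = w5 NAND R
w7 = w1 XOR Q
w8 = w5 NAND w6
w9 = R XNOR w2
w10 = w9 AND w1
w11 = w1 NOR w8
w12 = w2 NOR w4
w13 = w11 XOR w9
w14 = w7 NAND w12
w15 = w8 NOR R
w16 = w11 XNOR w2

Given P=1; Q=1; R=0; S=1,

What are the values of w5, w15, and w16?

w5 = 0, w15 = 0, w16 = 0

w1 = S NOR R = 1 NOR 0 = 0
w2 = w1 XOR S = 0 XOR 1 = 1
w5 = NOT S = NOT 1 = 0
w6 = w5 NAND R = 0 NAND 0 = 1
w8 = w5 NAND w6 = 0 NAND 1 = 1
w11 = w1 NOR w8 = 0 NOR 1 = 0
w15 = w8 NOR R = 1 NOR 0 = 0
w16 = w11 XNOR w2 = 0 XNOR 1 = 0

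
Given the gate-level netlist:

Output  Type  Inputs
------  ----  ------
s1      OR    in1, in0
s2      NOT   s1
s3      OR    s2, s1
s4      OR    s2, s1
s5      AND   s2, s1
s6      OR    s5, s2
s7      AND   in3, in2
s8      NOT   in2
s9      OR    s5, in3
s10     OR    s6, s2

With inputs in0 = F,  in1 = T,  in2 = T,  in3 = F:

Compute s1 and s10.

s1 = in1 OR in0 = T OR F = T
s2 = NOT s1 = NOT T = F
s5 = s2 AND s1 = F AND T = F
s6 = s5 OR s2 = F OR F = F
s10 = s6 OR s2 = F OR F = F

s1 = T; s10 = F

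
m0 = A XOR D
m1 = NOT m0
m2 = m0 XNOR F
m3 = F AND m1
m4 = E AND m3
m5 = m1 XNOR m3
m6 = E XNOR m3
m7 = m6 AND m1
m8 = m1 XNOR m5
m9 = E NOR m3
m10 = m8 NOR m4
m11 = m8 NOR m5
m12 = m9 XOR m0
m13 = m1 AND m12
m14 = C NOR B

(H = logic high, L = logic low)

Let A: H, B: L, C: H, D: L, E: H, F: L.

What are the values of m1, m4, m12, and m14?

m1 = L; m4 = L; m12 = H; m14 = L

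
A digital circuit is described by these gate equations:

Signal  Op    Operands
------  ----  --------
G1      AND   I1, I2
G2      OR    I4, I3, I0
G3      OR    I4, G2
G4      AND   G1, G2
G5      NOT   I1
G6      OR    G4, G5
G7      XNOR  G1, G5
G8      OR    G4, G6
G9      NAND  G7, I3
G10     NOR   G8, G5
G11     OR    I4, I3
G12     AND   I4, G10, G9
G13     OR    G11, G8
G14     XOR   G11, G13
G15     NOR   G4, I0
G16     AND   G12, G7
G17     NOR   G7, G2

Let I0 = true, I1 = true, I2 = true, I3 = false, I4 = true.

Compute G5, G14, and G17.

G1 = I1 AND I2 = true AND true = true
G2 = I4 OR I3 OR I0 = true OR false OR true = true
G4 = G1 AND G2 = true AND true = true
G5 = NOT I1 = NOT true = false
G6 = G4 OR G5 = true OR false = true
G7 = G1 XNOR G5 = true XNOR false = false
G8 = G4 OR G6 = true OR true = true
G11 = I4 OR I3 = true OR false = true
G13 = G11 OR G8 = true OR true = true
G14 = G11 XOR G13 = true XOR true = false
G17 = G7 NOR G2 = false NOR true = false

G5 = false, G14 = false, G17 = false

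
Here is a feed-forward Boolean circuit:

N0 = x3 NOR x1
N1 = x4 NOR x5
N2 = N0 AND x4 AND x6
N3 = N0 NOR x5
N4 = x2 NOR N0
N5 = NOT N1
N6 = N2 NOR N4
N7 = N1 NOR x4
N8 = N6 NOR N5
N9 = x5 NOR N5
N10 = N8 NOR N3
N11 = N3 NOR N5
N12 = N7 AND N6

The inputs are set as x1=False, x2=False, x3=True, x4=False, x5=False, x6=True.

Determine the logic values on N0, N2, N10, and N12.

N0 = x3 NOR x1 = True NOR False = False
N1 = x4 NOR x5 = False NOR False = True
N2 = N0 AND x4 AND x6 = False AND False AND True = False
N3 = N0 NOR x5 = False NOR False = True
N4 = x2 NOR N0 = False NOR False = True
N5 = NOT N1 = NOT True = False
N6 = N2 NOR N4 = False NOR True = False
N7 = N1 NOR x4 = True NOR False = False
N8 = N6 NOR N5 = False NOR False = True
N10 = N8 NOR N3 = True NOR True = False
N12 = N7 AND N6 = False AND False = False

N0 = False, N2 = False, N10 = False, N12 = False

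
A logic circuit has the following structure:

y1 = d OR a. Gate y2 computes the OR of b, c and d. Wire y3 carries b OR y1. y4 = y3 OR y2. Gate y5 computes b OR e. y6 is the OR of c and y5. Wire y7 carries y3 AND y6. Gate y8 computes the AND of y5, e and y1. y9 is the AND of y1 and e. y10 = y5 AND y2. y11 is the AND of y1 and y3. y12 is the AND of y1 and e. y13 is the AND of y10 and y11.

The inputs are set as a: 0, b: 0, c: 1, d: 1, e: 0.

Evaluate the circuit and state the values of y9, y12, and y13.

y9 = 0, y12 = 0, y13 = 0

y1 = d OR a = 1 OR 0 = 1
y2 = b OR c OR d = 0 OR 1 OR 1 = 1
y3 = b OR y1 = 0 OR 1 = 1
y5 = b OR e = 0 OR 0 = 0
y9 = y1 AND e = 1 AND 0 = 0
y10 = y5 AND y2 = 0 AND 1 = 0
y11 = y1 AND y3 = 1 AND 1 = 1
y12 = y1 AND e = 1 AND 0 = 0
y13 = y10 AND y11 = 0 AND 1 = 0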